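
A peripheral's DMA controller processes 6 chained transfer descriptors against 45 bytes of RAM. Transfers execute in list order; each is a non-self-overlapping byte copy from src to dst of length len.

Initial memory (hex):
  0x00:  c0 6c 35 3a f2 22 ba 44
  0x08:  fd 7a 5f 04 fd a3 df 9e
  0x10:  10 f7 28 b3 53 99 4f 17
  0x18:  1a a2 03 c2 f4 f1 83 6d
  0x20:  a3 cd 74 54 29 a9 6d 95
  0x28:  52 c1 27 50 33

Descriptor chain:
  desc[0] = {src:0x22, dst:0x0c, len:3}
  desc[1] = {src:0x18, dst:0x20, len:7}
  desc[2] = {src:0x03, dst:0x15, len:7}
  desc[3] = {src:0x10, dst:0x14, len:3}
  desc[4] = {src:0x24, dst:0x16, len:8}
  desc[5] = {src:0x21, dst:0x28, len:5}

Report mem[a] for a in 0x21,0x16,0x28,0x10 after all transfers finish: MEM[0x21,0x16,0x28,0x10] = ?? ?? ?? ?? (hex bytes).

#0 dst[0x0c+3] := {0x74,0x54,0x29}
#1 dst[0x20+7] := {0x1a,0xa2,0x03,0xc2,0xf4,0xf1,0x83}
#2 dst[0x15+7] := {0x3a,0xf2,0x22,0xba,0x44,0xfd,0x7a}
#3 dst[0x14+3] := {0x10,0xf7,0x28}
#4 dst[0x16+8] := {0xf4,0xf1,0x83,0x95,0x52,0xc1,0x27,0x50}
#5 dst[0x28+5] := {0xa2,0x03,0xc2,0xf4,0xf1}
query mem[0x21]=0xa2, mem[0x16]=0xf4, mem[0x28]=0xa2, mem[0x10]=0x10

MEM[0x21,0x16,0x28,0x10] = a2 f4 a2 10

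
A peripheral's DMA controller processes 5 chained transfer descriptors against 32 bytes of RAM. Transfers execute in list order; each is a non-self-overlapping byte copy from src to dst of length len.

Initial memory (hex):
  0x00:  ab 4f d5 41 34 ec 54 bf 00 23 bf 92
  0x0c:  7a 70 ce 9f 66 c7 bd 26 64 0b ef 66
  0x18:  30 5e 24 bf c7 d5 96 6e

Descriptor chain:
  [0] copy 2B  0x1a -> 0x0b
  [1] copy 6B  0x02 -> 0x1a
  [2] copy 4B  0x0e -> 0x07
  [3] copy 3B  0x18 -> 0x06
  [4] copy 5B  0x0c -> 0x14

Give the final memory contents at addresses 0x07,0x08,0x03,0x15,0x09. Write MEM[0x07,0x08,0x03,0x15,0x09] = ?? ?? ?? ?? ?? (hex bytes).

D0: mem[0x0b..0x0c] <- [24 bf]
D1: mem[0x1a..0x1f] <- [d5 41 34 ec 54 bf]
D2: mem[0x07..0x0a] <- [ce 9f 66 c7]
D3: mem[0x06..0x08] <- [30 5e d5]
D4: mem[0x14..0x18] <- [bf 70 ce 9f 66]
query mem[0x07]=0x5e, mem[0x08]=0xd5, mem[0x03]=0x41, mem[0x15]=0x70, mem[0x09]=0x66

MEM[0x07,0x08,0x03,0x15,0x09] = 5e d5 41 70 66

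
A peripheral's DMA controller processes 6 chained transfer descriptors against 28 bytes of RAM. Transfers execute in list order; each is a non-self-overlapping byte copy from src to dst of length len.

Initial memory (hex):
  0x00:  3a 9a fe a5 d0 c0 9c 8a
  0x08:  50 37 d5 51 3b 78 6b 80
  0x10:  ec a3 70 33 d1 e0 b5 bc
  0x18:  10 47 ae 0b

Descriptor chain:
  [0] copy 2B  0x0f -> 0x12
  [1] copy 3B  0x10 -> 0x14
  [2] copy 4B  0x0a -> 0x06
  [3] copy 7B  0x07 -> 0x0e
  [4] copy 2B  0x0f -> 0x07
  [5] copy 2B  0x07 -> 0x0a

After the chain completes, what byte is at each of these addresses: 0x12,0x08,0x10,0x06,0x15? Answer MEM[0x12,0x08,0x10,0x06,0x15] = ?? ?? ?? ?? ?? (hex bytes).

MEM[0x12,0x08,0x10,0x06,0x15] = 51 78 78 d5 a3

D0: mem[0x12..0x13] <- [80 ec]
D1: mem[0x14..0x16] <- [ec a3 80]
D2: mem[0x06..0x09] <- [d5 51 3b 78]
D3: mem[0x0e..0x14] <- [51 3b 78 d5 51 3b 78]
D4: mem[0x07..0x08] <- [3b 78]
D5: mem[0x0a..0x0b] <- [3b 78]
query mem[0x12]=0x51, mem[0x08]=0x78, mem[0x10]=0x78, mem[0x06]=0xd5, mem[0x15]=0xa3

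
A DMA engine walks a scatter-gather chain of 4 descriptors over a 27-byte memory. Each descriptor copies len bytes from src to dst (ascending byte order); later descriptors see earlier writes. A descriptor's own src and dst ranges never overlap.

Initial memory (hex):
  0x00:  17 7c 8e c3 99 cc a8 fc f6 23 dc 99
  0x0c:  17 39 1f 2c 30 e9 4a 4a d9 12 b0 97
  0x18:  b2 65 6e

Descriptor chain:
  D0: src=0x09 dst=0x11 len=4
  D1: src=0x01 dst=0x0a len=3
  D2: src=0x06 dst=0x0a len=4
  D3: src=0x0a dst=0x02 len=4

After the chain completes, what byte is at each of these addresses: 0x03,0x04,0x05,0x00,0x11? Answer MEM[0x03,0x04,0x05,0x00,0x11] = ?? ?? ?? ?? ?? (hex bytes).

#0 dst[0x11+4] := {0x23,0xdc,0x99,0x17}
#1 dst[0x0a+3] := {0x7c,0x8e,0xc3}
#2 dst[0x0a+4] := {0xa8,0xfc,0xf6,0x23}
#3 dst[0x02+4] := {0xa8,0xfc,0xf6,0x23}
query mem[0x03]=0xfc, mem[0x04]=0xf6, mem[0x05]=0x23, mem[0x00]=0x17, mem[0x11]=0x23

MEM[0x03,0x04,0x05,0x00,0x11] = fc f6 23 17 23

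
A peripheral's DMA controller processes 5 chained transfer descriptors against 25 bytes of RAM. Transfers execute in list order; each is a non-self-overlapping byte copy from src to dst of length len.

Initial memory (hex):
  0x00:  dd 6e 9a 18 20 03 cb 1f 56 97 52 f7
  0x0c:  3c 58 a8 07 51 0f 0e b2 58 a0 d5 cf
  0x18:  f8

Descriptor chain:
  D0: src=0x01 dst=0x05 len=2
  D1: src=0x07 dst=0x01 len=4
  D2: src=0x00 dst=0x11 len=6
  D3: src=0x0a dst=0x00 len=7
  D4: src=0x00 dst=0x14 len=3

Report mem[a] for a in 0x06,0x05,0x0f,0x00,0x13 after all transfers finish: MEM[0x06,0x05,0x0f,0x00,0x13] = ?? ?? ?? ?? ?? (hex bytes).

D0: mem[0x05..0x06] <- [6e 9a]
D1: mem[0x01..0x04] <- [1f 56 97 52]
D2: mem[0x11..0x16] <- [dd 1f 56 97 52 6e]
D3: mem[0x00..0x06] <- [52 f7 3c 58 a8 07 51]
D4: mem[0x14..0x16] <- [52 f7 3c]
query mem[0x06]=0x51, mem[0x05]=0x07, mem[0x0f]=0x07, mem[0x00]=0x52, mem[0x13]=0x56

MEM[0x06,0x05,0x0f,0x00,0x13] = 51 07 07 52 56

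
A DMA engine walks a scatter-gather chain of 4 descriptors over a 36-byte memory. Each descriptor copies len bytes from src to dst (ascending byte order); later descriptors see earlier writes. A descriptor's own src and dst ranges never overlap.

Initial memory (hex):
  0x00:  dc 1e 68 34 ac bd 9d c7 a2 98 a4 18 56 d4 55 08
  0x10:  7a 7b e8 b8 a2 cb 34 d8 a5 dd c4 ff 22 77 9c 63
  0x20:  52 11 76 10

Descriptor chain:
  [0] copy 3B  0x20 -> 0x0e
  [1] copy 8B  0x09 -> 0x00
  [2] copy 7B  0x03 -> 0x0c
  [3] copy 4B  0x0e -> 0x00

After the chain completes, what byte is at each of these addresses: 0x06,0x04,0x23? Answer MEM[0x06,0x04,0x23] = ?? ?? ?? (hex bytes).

MEM[0x06,0x04,0x23] = 11 d4 10

D0: mem[0x0e..0x10] <- [52 11 76]
D1: mem[0x00..0x07] <- [98 a4 18 56 d4 52 11 76]
D2: mem[0x0c..0x12] <- [56 d4 52 11 76 a2 98]
D3: mem[0x00..0x03] <- [52 11 76 a2]
query mem[0x06]=0x11, mem[0x04]=0xd4, mem[0x23]=0x10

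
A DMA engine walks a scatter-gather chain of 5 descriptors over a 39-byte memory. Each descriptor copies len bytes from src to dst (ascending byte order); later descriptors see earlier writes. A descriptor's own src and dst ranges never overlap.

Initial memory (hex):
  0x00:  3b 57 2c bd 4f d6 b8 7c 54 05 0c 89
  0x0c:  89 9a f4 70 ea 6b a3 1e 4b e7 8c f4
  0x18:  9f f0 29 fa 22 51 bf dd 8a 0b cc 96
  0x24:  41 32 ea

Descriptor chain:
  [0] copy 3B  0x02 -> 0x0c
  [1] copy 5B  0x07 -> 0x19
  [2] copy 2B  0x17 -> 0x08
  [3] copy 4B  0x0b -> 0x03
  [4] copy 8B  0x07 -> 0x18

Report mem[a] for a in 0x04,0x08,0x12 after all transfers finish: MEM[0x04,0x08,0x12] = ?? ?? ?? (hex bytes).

MEM[0x04,0x08,0x12] = 2c f4 a3

  after D0: wrote 3B at 0x0c = 2cbd4f
  after D1: wrote 5B at 0x19 = 7c54050c89
  after D2: wrote 2B at 0x08 = f49f
  after D3: wrote 4B at 0x03 = 892cbd4f
  after D4: wrote 8B at 0x18 = 7cf49f0c892cbd4f
query mem[0x04]=0x2c, mem[0x08]=0xf4, mem[0x12]=0xa3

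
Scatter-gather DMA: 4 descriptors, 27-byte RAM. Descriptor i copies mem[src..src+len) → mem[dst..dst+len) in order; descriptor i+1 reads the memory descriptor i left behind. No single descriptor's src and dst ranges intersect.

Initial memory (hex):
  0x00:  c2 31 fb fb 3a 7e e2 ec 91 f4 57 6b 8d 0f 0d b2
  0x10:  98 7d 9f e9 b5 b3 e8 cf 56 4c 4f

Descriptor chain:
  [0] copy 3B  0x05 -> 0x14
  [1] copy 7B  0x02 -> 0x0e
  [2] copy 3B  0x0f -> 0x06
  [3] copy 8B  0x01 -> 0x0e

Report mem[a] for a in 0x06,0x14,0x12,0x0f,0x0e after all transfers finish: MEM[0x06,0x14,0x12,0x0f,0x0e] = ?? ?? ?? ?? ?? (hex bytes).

MEM[0x06,0x14,0x12,0x0f,0x0e] = fb 3a 7e fb 31

D0: mem[0x14..0x16] <- [7e e2 ec]
D1: mem[0x0e..0x14] <- [fb fb 3a 7e e2 ec 91]
D2: mem[0x06..0x08] <- [fb 3a 7e]
D3: mem[0x0e..0x15] <- [31 fb fb 3a 7e fb 3a 7e]
query mem[0x06]=0xfb, mem[0x14]=0x3a, mem[0x12]=0x7e, mem[0x0f]=0xfb, mem[0x0e]=0x31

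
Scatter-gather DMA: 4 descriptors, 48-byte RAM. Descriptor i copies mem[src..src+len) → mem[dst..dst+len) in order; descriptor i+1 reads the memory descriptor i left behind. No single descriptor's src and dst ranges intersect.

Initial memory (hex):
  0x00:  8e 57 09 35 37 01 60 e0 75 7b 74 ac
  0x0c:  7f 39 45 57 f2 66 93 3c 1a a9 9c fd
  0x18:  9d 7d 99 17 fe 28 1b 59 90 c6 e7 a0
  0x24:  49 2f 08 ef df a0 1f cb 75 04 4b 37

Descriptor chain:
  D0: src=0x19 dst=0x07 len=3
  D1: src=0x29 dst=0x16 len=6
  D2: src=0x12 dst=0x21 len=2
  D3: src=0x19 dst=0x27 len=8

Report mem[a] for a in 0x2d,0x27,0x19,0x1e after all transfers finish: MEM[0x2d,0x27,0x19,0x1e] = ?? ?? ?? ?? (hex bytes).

MEM[0x2d,0x27,0x19,0x1e] = 59 75 75 1b

#0 dst[0x07+3] := {0x7d,0x99,0x17}
#1 dst[0x16+6] := {0xa0,0x1f,0xcb,0x75,0x04,0x4b}
#2 dst[0x21+2] := {0x93,0x3c}
#3 dst[0x27+8] := {0x75,0x04,0x4b,0xfe,0x28,0x1b,0x59,0x90}
query mem[0x2d]=0x59, mem[0x27]=0x75, mem[0x19]=0x75, mem[0x1e]=0x1b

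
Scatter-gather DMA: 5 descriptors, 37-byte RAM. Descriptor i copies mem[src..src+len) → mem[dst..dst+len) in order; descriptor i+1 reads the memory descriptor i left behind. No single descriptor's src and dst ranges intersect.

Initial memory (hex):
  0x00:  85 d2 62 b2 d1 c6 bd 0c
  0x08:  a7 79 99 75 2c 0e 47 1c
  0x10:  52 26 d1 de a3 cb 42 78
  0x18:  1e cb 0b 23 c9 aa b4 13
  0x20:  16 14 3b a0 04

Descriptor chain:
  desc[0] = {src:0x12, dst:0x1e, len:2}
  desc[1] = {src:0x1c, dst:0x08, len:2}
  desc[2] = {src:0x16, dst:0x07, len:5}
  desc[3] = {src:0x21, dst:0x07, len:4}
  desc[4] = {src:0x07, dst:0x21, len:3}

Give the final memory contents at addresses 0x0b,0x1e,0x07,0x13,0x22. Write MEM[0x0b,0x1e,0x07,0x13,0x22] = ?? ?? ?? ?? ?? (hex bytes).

MEM[0x0b,0x1e,0x07,0x13,0x22] = 0b d1 14 de 3b

#0 dst[0x1e+2] := {0xd1,0xde}
#1 dst[0x08+2] := {0xc9,0xaa}
#2 dst[0x07+5] := {0x42,0x78,0x1e,0xcb,0x0b}
#3 dst[0x07+4] := {0x14,0x3b,0xa0,0x04}
#4 dst[0x21+3] := {0x14,0x3b,0xa0}
query mem[0x0b]=0x0b, mem[0x1e]=0xd1, mem[0x07]=0x14, mem[0x13]=0xde, mem[0x22]=0x3b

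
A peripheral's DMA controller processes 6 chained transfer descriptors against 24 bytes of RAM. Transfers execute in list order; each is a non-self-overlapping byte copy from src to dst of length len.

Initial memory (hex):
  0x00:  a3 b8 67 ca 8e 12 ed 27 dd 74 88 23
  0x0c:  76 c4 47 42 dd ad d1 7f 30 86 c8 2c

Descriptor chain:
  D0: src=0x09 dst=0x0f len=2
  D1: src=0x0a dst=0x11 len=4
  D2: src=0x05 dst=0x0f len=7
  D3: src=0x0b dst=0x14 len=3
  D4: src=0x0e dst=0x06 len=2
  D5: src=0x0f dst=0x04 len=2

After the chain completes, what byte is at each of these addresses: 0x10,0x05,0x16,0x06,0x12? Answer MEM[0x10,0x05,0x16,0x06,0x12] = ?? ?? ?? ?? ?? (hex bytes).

#0 dst[0x0f+2] := {0x74,0x88}
#1 dst[0x11+4] := {0x88,0x23,0x76,0xc4}
#2 dst[0x0f+7] := {0x12,0xed,0x27,0xdd,0x74,0x88,0x23}
#3 dst[0x14+3] := {0x23,0x76,0xc4}
#4 dst[0x06+2] := {0x47,0x12}
#5 dst[0x04+2] := {0x12,0xed}
query mem[0x10]=0xed, mem[0x05]=0xed, mem[0x16]=0xc4, mem[0x06]=0x47, mem[0x12]=0xdd

MEM[0x10,0x05,0x16,0x06,0x12] = ed ed c4 47 dd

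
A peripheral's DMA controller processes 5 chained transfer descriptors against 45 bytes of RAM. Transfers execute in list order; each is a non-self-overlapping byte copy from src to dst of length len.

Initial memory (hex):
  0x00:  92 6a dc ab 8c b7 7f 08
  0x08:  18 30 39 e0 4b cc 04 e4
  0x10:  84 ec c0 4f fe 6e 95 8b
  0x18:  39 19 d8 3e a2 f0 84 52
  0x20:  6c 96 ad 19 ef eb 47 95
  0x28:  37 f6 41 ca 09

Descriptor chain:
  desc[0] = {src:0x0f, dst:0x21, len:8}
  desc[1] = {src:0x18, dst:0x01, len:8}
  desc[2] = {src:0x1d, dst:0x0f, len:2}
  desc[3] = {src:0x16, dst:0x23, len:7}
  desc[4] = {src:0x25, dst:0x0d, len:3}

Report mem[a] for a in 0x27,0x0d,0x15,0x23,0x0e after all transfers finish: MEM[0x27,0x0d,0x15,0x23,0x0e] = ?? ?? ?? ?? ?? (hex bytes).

#0 dst[0x21+8] := {0xe4,0x84,0xec,0xc0,0x4f,0xfe,0x6e,0x95}
#1 dst[0x01+8] := {0x39,0x19,0xd8,0x3e,0xa2,0xf0,0x84,0x52}
#2 dst[0x0f+2] := {0xf0,0x84}
#3 dst[0x23+7] := {0x95,0x8b,0x39,0x19,0xd8,0x3e,0xa2}
#4 dst[0x0d+3] := {0x39,0x19,0xd8}
query mem[0x27]=0xd8, mem[0x0d]=0x39, mem[0x15]=0x6e, mem[0x23]=0x95, mem[0x0e]=0x19

MEM[0x27,0x0d,0x15,0x23,0x0e] = d8 39 6e 95 19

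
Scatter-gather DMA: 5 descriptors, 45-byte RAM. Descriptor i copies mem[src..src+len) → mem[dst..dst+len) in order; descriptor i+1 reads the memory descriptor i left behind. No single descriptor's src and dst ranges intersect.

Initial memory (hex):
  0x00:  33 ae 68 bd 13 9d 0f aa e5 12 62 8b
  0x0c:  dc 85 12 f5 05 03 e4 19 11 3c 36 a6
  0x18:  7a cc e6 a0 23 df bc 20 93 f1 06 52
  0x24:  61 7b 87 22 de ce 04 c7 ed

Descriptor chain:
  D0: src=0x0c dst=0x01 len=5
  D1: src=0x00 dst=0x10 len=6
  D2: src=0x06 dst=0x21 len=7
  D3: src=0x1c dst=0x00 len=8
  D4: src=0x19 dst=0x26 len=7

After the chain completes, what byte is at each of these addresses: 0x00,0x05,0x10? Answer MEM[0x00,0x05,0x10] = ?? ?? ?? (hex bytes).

MEM[0x00,0x05,0x10] = 23 0f 33

  after D0: wrote 5B at 0x01 = dc8512f505
  after D1: wrote 6B at 0x10 = 33dc8512f505
  after D2: wrote 7B at 0x21 = 0faae512628bdc
  after D3: wrote 8B at 0x00 = 23dfbc20930faae5
  after D4: wrote 7B at 0x26 = cce6a023dfbc20
query mem[0x00]=0x23, mem[0x05]=0x0f, mem[0x10]=0x33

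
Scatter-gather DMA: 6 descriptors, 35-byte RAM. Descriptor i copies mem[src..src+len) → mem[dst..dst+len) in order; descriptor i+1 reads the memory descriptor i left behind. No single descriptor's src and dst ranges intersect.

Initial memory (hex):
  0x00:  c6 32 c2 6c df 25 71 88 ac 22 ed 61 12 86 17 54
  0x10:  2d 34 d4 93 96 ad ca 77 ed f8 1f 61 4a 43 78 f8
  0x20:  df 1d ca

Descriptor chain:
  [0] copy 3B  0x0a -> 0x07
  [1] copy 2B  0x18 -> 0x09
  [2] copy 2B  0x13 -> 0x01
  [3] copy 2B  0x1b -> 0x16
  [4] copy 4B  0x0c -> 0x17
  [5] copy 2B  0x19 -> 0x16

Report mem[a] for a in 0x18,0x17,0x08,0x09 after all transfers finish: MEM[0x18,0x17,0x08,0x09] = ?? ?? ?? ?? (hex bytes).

MEM[0x18,0x17,0x08,0x09] = 86 54 61 ed

  after D0: wrote 3B at 0x07 = ed6112
  after D1: wrote 2B at 0x09 = edf8
  after D2: wrote 2B at 0x01 = 9396
  after D3: wrote 2B at 0x16 = 614a
  after D4: wrote 4B at 0x17 = 12861754
  after D5: wrote 2B at 0x16 = 1754
query mem[0x18]=0x86, mem[0x17]=0x54, mem[0x08]=0x61, mem[0x09]=0xed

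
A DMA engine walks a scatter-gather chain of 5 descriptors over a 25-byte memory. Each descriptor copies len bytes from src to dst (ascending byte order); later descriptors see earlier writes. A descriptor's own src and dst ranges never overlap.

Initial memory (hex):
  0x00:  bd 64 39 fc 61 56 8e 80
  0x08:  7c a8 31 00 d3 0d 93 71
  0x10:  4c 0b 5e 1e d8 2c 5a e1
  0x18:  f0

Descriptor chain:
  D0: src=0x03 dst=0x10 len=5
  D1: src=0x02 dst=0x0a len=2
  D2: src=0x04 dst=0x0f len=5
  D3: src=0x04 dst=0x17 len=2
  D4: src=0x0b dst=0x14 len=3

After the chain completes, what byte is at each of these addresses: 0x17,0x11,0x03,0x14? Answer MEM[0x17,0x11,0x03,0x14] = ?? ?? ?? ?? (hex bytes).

MEM[0x17,0x11,0x03,0x14] = 61 8e fc fc

[0] 0x03->0x10 len=5 : fc 61 56 8e 80
[1] 0x02->0x0a len=2 : 39 fc
[2] 0x04->0x0f len=5 : 61 56 8e 80 7c
[3] 0x04->0x17 len=2 : 61 56
[4] 0x0b->0x14 len=3 : fc d3 0d
query mem[0x17]=0x61, mem[0x11]=0x8e, mem[0x03]=0xfc, mem[0x14]=0xfc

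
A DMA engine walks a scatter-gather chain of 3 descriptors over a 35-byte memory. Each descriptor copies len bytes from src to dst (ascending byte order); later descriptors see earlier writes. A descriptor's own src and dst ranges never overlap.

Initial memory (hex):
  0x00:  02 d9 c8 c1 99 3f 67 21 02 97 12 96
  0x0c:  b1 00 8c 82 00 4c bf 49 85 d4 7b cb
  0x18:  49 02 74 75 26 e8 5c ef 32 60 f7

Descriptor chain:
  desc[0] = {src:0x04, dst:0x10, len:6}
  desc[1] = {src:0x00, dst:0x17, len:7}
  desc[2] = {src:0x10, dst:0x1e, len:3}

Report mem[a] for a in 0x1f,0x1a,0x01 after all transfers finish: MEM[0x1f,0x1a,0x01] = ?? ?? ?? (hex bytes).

MEM[0x1f,0x1a,0x01] = 3f c1 d9

[0] 0x04->0x10 len=6 : 99 3f 67 21 02 97
[1] 0x00->0x17 len=7 : 02 d9 c8 c1 99 3f 67
[2] 0x10->0x1e len=3 : 99 3f 67
query mem[0x1f]=0x3f, mem[0x1a]=0xc1, mem[0x01]=0xd9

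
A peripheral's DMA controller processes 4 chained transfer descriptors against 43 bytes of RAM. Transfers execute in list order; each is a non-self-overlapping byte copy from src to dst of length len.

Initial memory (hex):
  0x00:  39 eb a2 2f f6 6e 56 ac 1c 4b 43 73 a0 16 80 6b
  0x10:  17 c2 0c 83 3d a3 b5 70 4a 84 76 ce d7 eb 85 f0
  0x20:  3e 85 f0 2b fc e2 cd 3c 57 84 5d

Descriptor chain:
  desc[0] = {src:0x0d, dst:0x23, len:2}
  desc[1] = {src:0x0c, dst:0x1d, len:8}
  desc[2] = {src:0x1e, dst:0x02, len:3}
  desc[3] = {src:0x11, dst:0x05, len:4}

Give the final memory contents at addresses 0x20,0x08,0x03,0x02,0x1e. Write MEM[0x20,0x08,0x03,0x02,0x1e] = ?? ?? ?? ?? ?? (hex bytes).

#0 dst[0x23+2] := {0x16,0x80}
#1 dst[0x1d+8] := {0xa0,0x16,0x80,0x6b,0x17,0xc2,0x0c,0x83}
#2 dst[0x02+3] := {0x16,0x80,0x6b}
#3 dst[0x05+4] := {0xc2,0x0c,0x83,0x3d}
query mem[0x20]=0x6b, mem[0x08]=0x3d, mem[0x03]=0x80, mem[0x02]=0x16, mem[0x1e]=0x16

MEM[0x20,0x08,0x03,0x02,0x1e] = 6b 3d 80 16 16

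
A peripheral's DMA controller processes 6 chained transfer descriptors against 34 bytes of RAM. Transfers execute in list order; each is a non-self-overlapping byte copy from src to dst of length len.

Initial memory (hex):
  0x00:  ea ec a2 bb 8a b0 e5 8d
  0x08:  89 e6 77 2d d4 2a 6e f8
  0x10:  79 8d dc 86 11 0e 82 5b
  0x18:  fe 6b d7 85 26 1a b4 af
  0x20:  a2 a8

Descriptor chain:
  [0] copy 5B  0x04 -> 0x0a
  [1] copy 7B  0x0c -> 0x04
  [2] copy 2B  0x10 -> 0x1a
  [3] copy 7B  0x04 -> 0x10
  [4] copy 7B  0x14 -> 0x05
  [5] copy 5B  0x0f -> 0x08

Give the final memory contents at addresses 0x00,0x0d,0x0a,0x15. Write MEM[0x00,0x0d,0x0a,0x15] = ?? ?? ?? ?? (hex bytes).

#0 dst[0x0a+5] := {0x8a,0xb0,0xe5,0x8d,0x89}
#1 dst[0x04+7] := {0xe5,0x8d,0x89,0xf8,0x79,0x8d,0xdc}
#2 dst[0x1a+2] := {0x79,0x8d}
#3 dst[0x10+7] := {0xe5,0x8d,0x89,0xf8,0x79,0x8d,0xdc}
#4 dst[0x05+7] := {0x79,0x8d,0xdc,0x5b,0xfe,0x6b,0x79}
#5 dst[0x08+5] := {0xf8,0xe5,0x8d,0x89,0xf8}
query mem[0x00]=0xea, mem[0x0d]=0x8d, mem[0x0a]=0x8d, mem[0x15]=0x8d

MEM[0x00,0x0d,0x0a,0x15] = ea 8d 8d 8d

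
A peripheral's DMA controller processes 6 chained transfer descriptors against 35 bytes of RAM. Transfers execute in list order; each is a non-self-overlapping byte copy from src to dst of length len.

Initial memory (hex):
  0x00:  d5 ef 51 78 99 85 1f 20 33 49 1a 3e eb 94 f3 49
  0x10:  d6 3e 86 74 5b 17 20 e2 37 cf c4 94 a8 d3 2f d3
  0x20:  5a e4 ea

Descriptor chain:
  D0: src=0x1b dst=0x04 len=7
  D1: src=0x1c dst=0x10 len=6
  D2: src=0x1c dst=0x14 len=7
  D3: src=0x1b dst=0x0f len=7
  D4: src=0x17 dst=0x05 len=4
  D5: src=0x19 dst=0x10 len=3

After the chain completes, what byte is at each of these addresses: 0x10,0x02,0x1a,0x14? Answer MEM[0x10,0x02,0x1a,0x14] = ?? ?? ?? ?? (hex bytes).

#0 dst[0x04+7] := {0x94,0xa8,0xd3,0x2f,0xd3,0x5a,0xe4}
#1 dst[0x10+6] := {0xa8,0xd3,0x2f,0xd3,0x5a,0xe4}
#2 dst[0x14+7] := {0xa8,0xd3,0x2f,0xd3,0x5a,0xe4,0xea}
#3 dst[0x0f+7] := {0x94,0xa8,0xd3,0x2f,0xd3,0x5a,0xe4}
#4 dst[0x05+4] := {0xd3,0x5a,0xe4,0xea}
#5 dst[0x10+3] := {0xe4,0xea,0x94}
query mem[0x10]=0xe4, mem[0x02]=0x51, mem[0x1a]=0xea, mem[0x14]=0x5a

MEM[0x10,0x02,0x1a,0x14] = e4 51 ea 5a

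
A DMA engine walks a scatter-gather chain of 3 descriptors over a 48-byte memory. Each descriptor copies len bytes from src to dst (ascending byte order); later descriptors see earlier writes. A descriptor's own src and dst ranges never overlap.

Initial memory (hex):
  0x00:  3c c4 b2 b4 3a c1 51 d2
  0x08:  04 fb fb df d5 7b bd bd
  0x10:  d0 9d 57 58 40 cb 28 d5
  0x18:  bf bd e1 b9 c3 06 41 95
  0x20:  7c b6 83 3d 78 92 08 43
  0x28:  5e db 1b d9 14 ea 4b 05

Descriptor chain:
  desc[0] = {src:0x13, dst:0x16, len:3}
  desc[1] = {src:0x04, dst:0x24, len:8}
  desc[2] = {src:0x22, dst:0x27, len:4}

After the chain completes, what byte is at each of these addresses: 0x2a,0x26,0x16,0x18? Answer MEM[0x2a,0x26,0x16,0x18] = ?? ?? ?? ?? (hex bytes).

D0: mem[0x16..0x18] <- [58 40 cb]
D1: mem[0x24..0x2b] <- [3a c1 51 d2 04 fb fb df]
D2: mem[0x27..0x2a] <- [83 3d 3a c1]
query mem[0x2a]=0xc1, mem[0x26]=0x51, mem[0x16]=0x58, mem[0x18]=0xcb

MEM[0x2a,0x26,0x16,0x18] = c1 51 58 cb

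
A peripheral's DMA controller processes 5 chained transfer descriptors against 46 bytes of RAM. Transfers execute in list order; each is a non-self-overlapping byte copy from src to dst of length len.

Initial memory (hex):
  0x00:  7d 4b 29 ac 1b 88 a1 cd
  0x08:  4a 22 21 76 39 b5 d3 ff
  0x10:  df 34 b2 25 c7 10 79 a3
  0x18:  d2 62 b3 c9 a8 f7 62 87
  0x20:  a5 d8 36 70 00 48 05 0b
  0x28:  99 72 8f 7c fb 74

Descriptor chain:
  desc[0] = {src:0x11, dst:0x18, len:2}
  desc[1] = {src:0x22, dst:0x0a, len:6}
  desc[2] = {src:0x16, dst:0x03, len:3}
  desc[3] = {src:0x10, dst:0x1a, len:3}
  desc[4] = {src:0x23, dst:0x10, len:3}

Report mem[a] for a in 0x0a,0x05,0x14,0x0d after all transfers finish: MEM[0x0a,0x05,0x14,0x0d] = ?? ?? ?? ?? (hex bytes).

MEM[0x0a,0x05,0x14,0x0d] = 36 34 c7 48

[0] 0x11->0x18 len=2 : 34 b2
[1] 0x22->0x0a len=6 : 36 70 00 48 05 0b
[2] 0x16->0x03 len=3 : 79 a3 34
[3] 0x10->0x1a len=3 : df 34 b2
[4] 0x23->0x10 len=3 : 70 00 48
query mem[0x0a]=0x36, mem[0x05]=0x34, mem[0x14]=0xc7, mem[0x0d]=0x48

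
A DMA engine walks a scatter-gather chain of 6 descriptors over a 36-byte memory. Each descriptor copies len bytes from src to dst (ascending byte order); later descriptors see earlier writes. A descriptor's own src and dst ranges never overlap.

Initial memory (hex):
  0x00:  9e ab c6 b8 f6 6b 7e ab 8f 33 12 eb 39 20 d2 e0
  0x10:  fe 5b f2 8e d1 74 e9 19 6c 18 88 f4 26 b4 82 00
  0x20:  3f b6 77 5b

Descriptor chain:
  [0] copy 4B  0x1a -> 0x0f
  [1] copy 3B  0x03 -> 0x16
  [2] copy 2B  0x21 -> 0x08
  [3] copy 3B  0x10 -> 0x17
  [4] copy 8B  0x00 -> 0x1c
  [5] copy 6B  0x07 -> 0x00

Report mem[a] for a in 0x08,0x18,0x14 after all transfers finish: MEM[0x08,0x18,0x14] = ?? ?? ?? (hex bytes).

MEM[0x08,0x18,0x14] = b6 26 d1

D0: mem[0x0f..0x12] <- [88 f4 26 b4]
D1: mem[0x16..0x18] <- [b8 f6 6b]
D2: mem[0x08..0x09] <- [b6 77]
D3: mem[0x17..0x19] <- [f4 26 b4]
D4: mem[0x1c..0x23] <- [9e ab c6 b8 f6 6b 7e ab]
D5: mem[0x00..0x05] <- [ab b6 77 12 eb 39]
query mem[0x08]=0xb6, mem[0x18]=0x26, mem[0x14]=0xd1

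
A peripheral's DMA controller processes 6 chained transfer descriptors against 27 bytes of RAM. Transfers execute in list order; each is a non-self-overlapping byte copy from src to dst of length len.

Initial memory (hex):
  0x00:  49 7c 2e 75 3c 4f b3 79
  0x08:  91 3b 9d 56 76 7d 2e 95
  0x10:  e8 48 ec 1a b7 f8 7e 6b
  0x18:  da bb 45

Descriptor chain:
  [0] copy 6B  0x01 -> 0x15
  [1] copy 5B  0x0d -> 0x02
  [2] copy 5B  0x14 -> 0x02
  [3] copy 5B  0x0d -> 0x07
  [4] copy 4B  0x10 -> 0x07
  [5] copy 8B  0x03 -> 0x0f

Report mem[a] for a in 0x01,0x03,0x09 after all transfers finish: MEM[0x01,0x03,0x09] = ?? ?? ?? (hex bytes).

D0: mem[0x15..0x1a] <- [7c 2e 75 3c 4f b3]
D1: mem[0x02..0x06] <- [7d 2e 95 e8 48]
D2: mem[0x02..0x06] <- [b7 7c 2e 75 3c]
D3: mem[0x07..0x0b] <- [7d 2e 95 e8 48]
D4: mem[0x07..0x0a] <- [e8 48 ec 1a]
D5: mem[0x0f..0x16] <- [7c 2e 75 3c e8 48 ec 1a]
query mem[0x01]=0x7c, mem[0x03]=0x7c, mem[0x09]=0xec

MEM[0x01,0x03,0x09] = 7c 7c ec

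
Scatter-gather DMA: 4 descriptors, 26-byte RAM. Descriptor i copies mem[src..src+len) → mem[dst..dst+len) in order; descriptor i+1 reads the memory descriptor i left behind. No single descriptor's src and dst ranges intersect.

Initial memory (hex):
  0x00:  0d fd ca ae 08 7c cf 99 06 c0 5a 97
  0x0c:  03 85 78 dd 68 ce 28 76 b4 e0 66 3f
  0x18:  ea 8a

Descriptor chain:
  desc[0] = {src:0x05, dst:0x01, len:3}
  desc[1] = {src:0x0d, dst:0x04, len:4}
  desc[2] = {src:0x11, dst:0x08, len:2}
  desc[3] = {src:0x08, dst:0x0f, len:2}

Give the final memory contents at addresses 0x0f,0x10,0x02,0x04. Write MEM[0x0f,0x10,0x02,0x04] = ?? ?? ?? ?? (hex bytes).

MEM[0x0f,0x10,0x02,0x04] = ce 28 cf 85

[0] 0x05->0x01 len=3 : 7c cf 99
[1] 0x0d->0x04 len=4 : 85 78 dd 68
[2] 0x11->0x08 len=2 : ce 28
[3] 0x08->0x0f len=2 : ce 28
query mem[0x0f]=0xce, mem[0x10]=0x28, mem[0x02]=0xcf, mem[0x04]=0x85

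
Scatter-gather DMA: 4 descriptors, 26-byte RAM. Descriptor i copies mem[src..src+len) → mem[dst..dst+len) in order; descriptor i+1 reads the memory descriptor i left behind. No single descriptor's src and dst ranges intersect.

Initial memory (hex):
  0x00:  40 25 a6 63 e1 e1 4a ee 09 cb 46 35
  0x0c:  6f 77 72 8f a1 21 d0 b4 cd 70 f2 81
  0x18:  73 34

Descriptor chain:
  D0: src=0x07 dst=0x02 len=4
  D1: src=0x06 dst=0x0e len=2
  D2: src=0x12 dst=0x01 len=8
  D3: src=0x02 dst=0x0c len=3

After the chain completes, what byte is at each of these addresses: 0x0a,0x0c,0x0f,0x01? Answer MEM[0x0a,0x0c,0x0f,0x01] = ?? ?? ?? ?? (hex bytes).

  after D0: wrote 4B at 0x02 = ee09cb46
  after D1: wrote 2B at 0x0e = 4aee
  after D2: wrote 8B at 0x01 = d0b4cd70f2817334
  after D3: wrote 3B at 0x0c = b4cd70
query mem[0x0a]=0x46, mem[0x0c]=0xb4, mem[0x0f]=0xee, mem[0x01]=0xd0

MEM[0x0a,0x0c,0x0f,0x01] = 46 b4 ee d0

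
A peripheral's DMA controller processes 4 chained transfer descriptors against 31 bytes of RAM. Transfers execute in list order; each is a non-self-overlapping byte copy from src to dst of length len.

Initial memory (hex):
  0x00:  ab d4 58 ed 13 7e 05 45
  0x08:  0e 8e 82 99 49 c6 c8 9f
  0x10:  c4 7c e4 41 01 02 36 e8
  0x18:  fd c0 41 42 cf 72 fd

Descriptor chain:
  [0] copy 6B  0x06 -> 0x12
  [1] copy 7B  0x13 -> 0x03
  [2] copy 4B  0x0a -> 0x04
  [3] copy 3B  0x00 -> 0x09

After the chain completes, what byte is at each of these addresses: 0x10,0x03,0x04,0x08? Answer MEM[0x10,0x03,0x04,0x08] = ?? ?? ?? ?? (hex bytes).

  after D0: wrote 6B at 0x12 = 05450e8e8299
  after D1: wrote 7B at 0x03 = 450e8e8299fdc0
  after D2: wrote 4B at 0x04 = 829949c6
  after D3: wrote 3B at 0x09 = abd458
query mem[0x10]=0xc4, mem[0x03]=0x45, mem[0x04]=0x82, mem[0x08]=0xfd

MEM[0x10,0x03,0x04,0x08] = c4 45 82 fd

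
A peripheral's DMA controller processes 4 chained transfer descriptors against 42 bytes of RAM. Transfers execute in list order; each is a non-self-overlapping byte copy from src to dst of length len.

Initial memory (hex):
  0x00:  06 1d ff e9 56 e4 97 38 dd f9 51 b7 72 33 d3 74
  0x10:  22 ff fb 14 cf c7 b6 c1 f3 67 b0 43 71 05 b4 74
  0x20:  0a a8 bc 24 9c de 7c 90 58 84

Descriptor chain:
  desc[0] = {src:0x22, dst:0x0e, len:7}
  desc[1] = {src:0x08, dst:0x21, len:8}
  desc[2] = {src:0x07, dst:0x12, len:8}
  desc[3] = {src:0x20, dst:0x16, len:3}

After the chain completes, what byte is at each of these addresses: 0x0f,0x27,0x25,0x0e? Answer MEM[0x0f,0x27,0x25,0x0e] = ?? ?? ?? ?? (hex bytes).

MEM[0x0f,0x27,0x25,0x0e] = 24 bc 72 bc

[0] 0x22->0x0e len=7 : bc 24 9c de 7c 90 58
[1] 0x08->0x21 len=8 : dd f9 51 b7 72 33 bc 24
[2] 0x07->0x12 len=8 : 38 dd f9 51 b7 72 33 bc
[3] 0x20->0x16 len=3 : 0a dd f9
query mem[0x0f]=0x24, mem[0x27]=0xbc, mem[0x25]=0x72, mem[0x0e]=0xbc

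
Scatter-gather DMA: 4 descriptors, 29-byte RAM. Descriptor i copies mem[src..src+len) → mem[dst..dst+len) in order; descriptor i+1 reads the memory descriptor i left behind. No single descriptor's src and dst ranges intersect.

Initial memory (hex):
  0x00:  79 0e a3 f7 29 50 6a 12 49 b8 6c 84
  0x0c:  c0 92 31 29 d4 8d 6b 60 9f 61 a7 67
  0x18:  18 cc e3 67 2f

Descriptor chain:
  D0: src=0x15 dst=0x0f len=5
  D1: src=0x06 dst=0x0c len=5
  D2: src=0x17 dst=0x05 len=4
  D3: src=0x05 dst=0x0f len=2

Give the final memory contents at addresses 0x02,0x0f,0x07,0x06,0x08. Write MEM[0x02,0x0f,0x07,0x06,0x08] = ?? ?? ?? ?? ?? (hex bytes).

MEM[0x02,0x0f,0x07,0x06,0x08] = a3 67 cc 18 e3

  after D0: wrote 5B at 0x0f = 61a76718cc
  after D1: wrote 5B at 0x0c = 6a1249b86c
  after D2: wrote 4B at 0x05 = 6718cce3
  after D3: wrote 2B at 0x0f = 6718
query mem[0x02]=0xa3, mem[0x0f]=0x67, mem[0x07]=0xcc, mem[0x06]=0x18, mem[0x08]=0xe3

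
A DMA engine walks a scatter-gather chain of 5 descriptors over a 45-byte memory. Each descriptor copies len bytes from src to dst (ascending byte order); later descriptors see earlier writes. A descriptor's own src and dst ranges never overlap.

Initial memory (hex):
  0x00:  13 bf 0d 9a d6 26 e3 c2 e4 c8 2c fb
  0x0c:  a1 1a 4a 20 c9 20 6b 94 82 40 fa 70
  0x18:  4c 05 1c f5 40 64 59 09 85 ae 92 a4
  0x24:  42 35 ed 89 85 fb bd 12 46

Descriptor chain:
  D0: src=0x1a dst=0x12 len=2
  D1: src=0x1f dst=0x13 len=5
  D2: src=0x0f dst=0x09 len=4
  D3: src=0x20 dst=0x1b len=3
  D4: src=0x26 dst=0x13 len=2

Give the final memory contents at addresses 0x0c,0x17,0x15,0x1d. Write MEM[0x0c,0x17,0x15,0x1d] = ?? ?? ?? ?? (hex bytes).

MEM[0x0c,0x17,0x15,0x1d] = 1c a4 ae 92

#0 dst[0x12+2] := {0x1c,0xf5}
#1 dst[0x13+5] := {0x09,0x85,0xae,0x92,0xa4}
#2 dst[0x09+4] := {0x20,0xc9,0x20,0x1c}
#3 dst[0x1b+3] := {0x85,0xae,0x92}
#4 dst[0x13+2] := {0xed,0x89}
query mem[0x0c]=0x1c, mem[0x17]=0xa4, mem[0x15]=0xae, mem[0x1d]=0x92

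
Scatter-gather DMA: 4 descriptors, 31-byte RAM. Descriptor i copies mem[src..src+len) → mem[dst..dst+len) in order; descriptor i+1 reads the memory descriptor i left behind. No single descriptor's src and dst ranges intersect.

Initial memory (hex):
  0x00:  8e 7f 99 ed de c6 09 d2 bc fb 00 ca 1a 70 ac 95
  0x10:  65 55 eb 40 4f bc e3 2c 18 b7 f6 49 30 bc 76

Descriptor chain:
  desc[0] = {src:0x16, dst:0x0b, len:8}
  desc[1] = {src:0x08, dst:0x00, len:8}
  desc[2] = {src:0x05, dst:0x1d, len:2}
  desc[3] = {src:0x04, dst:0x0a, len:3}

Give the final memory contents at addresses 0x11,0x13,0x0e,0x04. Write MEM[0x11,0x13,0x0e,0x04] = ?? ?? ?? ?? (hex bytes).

[0] 0x16->0x0b len=8 : e3 2c 18 b7 f6 49 30 bc
[1] 0x08->0x00 len=8 : bc fb 00 e3 2c 18 b7 f6
[2] 0x05->0x1d len=2 : 18 b7
[3] 0x04->0x0a len=3 : 2c 18 b7
query mem[0x11]=0x30, mem[0x13]=0x40, mem[0x0e]=0xb7, mem[0x04]=0x2c

MEM[0x11,0x13,0x0e,0x04] = 30 40 b7 2c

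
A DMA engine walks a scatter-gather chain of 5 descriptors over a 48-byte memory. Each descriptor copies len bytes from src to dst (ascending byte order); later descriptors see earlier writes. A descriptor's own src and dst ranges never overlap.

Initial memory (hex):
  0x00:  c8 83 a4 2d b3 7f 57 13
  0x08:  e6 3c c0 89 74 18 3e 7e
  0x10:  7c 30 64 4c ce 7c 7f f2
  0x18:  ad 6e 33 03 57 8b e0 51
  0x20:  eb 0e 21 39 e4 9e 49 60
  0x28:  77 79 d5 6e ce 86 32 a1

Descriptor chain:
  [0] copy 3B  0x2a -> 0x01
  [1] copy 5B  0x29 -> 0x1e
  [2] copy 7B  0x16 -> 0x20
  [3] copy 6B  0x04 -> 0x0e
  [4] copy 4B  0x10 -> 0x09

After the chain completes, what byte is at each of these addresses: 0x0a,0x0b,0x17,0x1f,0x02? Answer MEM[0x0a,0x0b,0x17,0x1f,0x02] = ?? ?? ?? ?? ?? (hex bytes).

D0: mem[0x01..0x03] <- [d5 6e ce]
D1: mem[0x1e..0x22] <- [79 d5 6e ce 86]
D2: mem[0x20..0x26] <- [7f f2 ad 6e 33 03 57]
D3: mem[0x0e..0x13] <- [b3 7f 57 13 e6 3c]
D4: mem[0x09..0x0c] <- [57 13 e6 3c]
query mem[0x0a]=0x13, mem[0x0b]=0xe6, mem[0x17]=0xf2, mem[0x1f]=0xd5, mem[0x02]=0x6e

MEM[0x0a,0x0b,0x17,0x1f,0x02] = 13 e6 f2 d5 6e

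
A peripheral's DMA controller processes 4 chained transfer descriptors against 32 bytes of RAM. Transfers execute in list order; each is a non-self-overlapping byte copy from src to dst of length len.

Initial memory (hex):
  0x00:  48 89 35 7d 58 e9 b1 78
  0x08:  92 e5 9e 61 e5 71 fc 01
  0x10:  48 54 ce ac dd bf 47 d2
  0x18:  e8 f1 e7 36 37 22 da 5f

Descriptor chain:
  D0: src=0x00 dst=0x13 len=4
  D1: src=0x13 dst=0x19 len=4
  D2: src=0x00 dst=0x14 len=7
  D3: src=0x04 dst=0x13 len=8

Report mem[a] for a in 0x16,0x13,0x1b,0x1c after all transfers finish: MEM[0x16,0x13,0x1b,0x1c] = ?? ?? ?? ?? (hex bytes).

MEM[0x16,0x13,0x1b,0x1c] = 78 58 35 7d

  after D0: wrote 4B at 0x13 = 4889357d
  after D1: wrote 4B at 0x19 = 4889357d
  after D2: wrote 7B at 0x14 = 4889357d58e9b1
  after D3: wrote 8B at 0x13 = 58e9b17892e59e61
query mem[0x16]=0x78, mem[0x13]=0x58, mem[0x1b]=0x35, mem[0x1c]=0x7d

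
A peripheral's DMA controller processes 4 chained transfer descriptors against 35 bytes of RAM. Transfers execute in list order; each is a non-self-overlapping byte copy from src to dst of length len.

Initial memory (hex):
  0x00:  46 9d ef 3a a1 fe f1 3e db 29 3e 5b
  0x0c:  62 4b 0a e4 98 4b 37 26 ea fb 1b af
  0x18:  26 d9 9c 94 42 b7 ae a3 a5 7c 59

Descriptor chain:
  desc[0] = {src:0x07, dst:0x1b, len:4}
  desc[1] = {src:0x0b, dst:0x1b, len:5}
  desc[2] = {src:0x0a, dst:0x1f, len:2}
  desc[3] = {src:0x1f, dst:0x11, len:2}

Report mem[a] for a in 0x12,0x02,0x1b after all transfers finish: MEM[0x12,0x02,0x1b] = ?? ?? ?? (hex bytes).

MEM[0x12,0x02,0x1b] = 5b ef 5b

  after D0: wrote 4B at 0x1b = 3edb293e
  after D1: wrote 5B at 0x1b = 5b624b0ae4
  after D2: wrote 2B at 0x1f = 3e5b
  after D3: wrote 2B at 0x11 = 3e5b
query mem[0x12]=0x5b, mem[0x02]=0xef, mem[0x1b]=0x5b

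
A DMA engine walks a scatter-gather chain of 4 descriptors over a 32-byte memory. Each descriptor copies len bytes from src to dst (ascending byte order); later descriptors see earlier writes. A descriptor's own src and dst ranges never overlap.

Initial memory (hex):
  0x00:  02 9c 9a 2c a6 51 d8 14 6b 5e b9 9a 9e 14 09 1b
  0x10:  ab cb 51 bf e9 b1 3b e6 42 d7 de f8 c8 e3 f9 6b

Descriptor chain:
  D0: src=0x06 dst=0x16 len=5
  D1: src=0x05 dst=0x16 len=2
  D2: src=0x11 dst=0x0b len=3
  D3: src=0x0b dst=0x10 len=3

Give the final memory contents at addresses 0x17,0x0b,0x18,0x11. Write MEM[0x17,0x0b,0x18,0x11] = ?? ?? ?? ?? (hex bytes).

MEM[0x17,0x0b,0x18,0x11] = d8 cb 6b 51

  after D0: wrote 5B at 0x16 = d8146b5eb9
  after D1: wrote 2B at 0x16 = 51d8
  after D2: wrote 3B at 0x0b = cb51bf
  after D3: wrote 3B at 0x10 = cb51bf
query mem[0x17]=0xd8, mem[0x0b]=0xcb, mem[0x18]=0x6b, mem[0x11]=0x51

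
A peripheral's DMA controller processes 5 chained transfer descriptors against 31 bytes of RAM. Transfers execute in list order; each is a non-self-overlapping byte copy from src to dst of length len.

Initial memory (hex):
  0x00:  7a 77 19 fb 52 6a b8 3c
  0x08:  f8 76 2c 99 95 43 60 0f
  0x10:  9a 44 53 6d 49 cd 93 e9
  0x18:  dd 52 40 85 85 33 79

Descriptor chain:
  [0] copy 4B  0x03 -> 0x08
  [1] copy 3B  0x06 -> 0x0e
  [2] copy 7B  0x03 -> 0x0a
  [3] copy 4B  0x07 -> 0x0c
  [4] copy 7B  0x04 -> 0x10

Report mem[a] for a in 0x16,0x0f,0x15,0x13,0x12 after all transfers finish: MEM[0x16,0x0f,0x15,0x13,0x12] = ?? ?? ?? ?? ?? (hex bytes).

D0: mem[0x08..0x0b] <- [fb 52 6a b8]
D1: mem[0x0e..0x10] <- [b8 3c fb]
D2: mem[0x0a..0x10] <- [fb 52 6a b8 3c fb 52]
D3: mem[0x0c..0x0f] <- [3c fb 52 fb]
D4: mem[0x10..0x16] <- [52 6a b8 3c fb 52 fb]
query mem[0x16]=0xfb, mem[0x0f]=0xfb, mem[0x15]=0x52, mem[0x13]=0x3c, mem[0x12]=0xb8

MEM[0x16,0x0f,0x15,0x13,0x12] = fb fb 52 3c b8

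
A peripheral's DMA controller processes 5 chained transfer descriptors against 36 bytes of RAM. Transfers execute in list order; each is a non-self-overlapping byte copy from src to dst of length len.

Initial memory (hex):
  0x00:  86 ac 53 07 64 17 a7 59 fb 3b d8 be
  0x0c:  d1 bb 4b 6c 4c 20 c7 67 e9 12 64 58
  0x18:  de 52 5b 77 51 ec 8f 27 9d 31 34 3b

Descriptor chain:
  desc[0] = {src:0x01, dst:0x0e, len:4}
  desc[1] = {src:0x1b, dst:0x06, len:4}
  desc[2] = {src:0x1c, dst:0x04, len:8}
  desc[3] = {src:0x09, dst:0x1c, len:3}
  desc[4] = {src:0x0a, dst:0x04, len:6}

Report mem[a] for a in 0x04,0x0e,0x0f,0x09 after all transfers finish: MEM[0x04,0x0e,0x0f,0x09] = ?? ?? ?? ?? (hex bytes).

MEM[0x04,0x0e,0x0f,0x09] = 34 ac 53 53

D0: mem[0x0e..0x11] <- [ac 53 07 64]
D1: mem[0x06..0x09] <- [77 51 ec 8f]
D2: mem[0x04..0x0b] <- [51 ec 8f 27 9d 31 34 3b]
D3: mem[0x1c..0x1e] <- [31 34 3b]
D4: mem[0x04..0x09] <- [34 3b d1 bb ac 53]
query mem[0x04]=0x34, mem[0x0e]=0xac, mem[0x0f]=0x53, mem[0x09]=0x53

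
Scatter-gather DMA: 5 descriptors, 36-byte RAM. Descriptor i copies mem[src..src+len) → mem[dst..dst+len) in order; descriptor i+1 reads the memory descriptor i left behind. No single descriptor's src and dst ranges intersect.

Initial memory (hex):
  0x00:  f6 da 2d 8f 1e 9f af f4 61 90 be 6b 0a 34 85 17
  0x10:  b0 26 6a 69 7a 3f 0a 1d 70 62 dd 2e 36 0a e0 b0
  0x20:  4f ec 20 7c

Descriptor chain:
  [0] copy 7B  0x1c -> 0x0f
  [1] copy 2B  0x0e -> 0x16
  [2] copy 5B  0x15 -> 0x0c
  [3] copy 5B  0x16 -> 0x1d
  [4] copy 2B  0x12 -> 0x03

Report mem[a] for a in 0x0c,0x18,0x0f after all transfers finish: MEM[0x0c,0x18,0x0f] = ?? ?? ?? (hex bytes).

MEM[0x0c,0x18,0x0f] = 20 70 70

D0: mem[0x0f..0x15] <- [36 0a e0 b0 4f ec 20]
D1: mem[0x16..0x17] <- [85 36]
D2: mem[0x0c..0x10] <- [20 85 36 70 62]
D3: mem[0x1d..0x21] <- [85 36 70 62 dd]
D4: mem[0x03..0x04] <- [b0 4f]
query mem[0x0c]=0x20, mem[0x18]=0x70, mem[0x0f]=0x70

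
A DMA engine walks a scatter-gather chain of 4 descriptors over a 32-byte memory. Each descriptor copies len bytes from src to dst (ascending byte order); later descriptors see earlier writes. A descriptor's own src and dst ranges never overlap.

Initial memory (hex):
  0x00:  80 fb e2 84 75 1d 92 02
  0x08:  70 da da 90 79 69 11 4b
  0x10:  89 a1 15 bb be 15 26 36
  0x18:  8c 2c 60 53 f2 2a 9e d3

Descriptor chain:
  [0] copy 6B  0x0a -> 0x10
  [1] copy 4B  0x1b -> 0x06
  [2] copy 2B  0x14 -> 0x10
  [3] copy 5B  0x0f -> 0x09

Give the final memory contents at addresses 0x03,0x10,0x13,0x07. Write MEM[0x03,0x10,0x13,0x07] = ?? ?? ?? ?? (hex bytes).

MEM[0x03,0x10,0x13,0x07] = 84 11 69 f2

D0: mem[0x10..0x15] <- [da 90 79 69 11 4b]
D1: mem[0x06..0x09] <- [53 f2 2a 9e]
D2: mem[0x10..0x11] <- [11 4b]
D3: mem[0x09..0x0d] <- [4b 11 4b 79 69]
query mem[0x03]=0x84, mem[0x10]=0x11, mem[0x13]=0x69, mem[0x07]=0xf2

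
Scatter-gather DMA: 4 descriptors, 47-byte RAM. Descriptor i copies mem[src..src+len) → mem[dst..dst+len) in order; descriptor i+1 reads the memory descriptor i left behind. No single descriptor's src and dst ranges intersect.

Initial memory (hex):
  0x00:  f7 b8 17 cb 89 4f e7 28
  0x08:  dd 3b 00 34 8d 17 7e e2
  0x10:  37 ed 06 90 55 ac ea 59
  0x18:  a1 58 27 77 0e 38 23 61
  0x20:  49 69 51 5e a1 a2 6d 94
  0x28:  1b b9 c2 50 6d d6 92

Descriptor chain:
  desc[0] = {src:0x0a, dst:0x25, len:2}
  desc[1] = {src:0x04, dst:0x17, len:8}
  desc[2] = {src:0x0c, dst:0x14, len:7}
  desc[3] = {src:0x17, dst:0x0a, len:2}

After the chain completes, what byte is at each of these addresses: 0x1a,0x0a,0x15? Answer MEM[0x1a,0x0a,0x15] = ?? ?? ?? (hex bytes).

MEM[0x1a,0x0a,0x15] = 06 e2 17

  after D0: wrote 2B at 0x25 = 0034
  after D1: wrote 8B at 0x17 = 894fe728dd3b0034
  after D2: wrote 7B at 0x14 = 8d177ee237ed06
  after D3: wrote 2B at 0x0a = e237
query mem[0x1a]=0x06, mem[0x0a]=0xe2, mem[0x15]=0x17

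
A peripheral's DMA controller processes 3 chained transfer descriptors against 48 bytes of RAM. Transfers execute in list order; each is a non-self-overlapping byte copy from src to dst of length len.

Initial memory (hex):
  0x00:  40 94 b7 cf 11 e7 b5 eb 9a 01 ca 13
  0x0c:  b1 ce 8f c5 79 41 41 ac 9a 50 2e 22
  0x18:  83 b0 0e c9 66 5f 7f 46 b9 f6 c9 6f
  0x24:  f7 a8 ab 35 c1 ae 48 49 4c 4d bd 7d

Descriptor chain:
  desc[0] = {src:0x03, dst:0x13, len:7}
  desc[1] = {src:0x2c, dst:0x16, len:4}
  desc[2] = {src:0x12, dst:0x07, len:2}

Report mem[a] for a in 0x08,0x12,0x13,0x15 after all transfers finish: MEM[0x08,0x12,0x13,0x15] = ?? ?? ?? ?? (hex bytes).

[0] 0x03->0x13 len=7 : cf 11 e7 b5 eb 9a 01
[1] 0x2c->0x16 len=4 : 4c 4d bd 7d
[2] 0x12->0x07 len=2 : 41 cf
query mem[0x08]=0xcf, mem[0x12]=0x41, mem[0x13]=0xcf, mem[0x15]=0xe7

MEM[0x08,0x12,0x13,0x15] = cf 41 cf e7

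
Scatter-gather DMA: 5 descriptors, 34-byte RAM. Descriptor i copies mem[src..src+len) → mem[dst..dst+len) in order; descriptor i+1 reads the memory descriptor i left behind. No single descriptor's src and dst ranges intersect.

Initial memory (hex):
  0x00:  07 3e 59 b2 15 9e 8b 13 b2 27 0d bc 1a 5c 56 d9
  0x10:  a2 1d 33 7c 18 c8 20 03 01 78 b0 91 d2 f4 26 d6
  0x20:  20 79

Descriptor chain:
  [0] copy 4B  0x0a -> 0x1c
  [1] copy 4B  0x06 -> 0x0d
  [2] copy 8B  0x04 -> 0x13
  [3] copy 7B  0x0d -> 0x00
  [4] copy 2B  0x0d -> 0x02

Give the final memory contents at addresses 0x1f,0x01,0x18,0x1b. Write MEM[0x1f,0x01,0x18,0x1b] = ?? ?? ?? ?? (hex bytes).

[0] 0x0a->0x1c len=4 : 0d bc 1a 5c
[1] 0x06->0x0d len=4 : 8b 13 b2 27
[2] 0x04->0x13 len=8 : 15 9e 8b 13 b2 27 0d bc
[3] 0x0d->0x00 len=7 : 8b 13 b2 27 1d 33 15
[4] 0x0d->0x02 len=2 : 8b 13
query mem[0x1f]=0x5c, mem[0x01]=0x13, mem[0x18]=0x27, mem[0x1b]=0x91

MEM[0x1f,0x01,0x18,0x1b] = 5c 13 27 91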